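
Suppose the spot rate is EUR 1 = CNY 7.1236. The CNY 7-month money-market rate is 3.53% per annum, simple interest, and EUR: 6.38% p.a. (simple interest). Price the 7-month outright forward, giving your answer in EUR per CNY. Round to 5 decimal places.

T = 7/12 years.
Growth of 1 CNY over T: 1 + 0.0353×7/12 = 1.0205917.
EUR growth factor: 1 + 0.0638×7/12 = 1.0372167.
CIP: F = S · (grow CNY)/(grow EUR) = 7.1236 × 1.0205917/1.0372167 = 7.009420 CNY per EUR.
Quoted the other way: 1/7.009420 = 0.14267 EUR per CNY.

0.14267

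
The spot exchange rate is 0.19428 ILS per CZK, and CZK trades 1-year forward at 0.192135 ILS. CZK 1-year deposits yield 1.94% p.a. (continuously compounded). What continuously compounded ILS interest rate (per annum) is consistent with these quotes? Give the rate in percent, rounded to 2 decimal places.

0.83%

T = 1 year.
F/S = 0.192135/0.19428 = 0.9889592 = (growth of ILS) / (growth of CZK).
The CZK side grows by e^(0.0194×1) = 1.0195894.
Hence g_ILS = 1.0083323.
Take logs: ln 1.0083323 / 1 = 0.008298, so 0.83%.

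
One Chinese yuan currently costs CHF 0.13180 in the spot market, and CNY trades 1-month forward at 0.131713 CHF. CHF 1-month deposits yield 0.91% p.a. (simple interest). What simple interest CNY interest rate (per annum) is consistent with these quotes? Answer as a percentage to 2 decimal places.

1.70%

T = 1/12 years.
CIP gives F = S · g_CHF/g_CNY, so g_CHF/g_CNY = 0.131713/0.1318 = 0.9993399.
The CHF side grows by 1 + 0.0091×1/12 = 1.0007583.
Hence g_CNY = 1.0014193.
(1.0014193 − 1)/T = 0.017032, i.e. 1.70%.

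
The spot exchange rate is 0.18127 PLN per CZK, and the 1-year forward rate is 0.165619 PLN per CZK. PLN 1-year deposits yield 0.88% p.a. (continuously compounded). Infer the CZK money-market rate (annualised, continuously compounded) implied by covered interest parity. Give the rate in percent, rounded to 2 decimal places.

T = 1 year.
CIP gives F = S · g_PLN/g_CZK, so g_PLN/g_CZK = 0.165619/0.18127 = 0.9136592.
The PLN side grows by e^(0.0088×1) = 1.0088388.
Hence g_CZK = 1.1041741.
Take logs: ln 1.1041741 / 1 = 0.099098, so 9.91%.

9.91%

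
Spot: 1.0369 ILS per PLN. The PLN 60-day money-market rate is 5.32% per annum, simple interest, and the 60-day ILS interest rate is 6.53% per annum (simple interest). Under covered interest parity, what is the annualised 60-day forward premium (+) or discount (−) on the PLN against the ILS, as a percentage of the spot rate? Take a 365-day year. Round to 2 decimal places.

+1.20%

T = 60/365 years.
CIP forward (ILS per PLN) = 1.0369 × 1.0107342/1.0087452 = 1.0389445.
Annualised premium = (F − S)/S × (1/T) = (1.0389445 − 1.0369)/1.0369 ÷ (60/365) = 1.20%.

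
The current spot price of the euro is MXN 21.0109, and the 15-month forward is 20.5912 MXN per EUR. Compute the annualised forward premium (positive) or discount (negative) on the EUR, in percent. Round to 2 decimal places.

-1.60%

T = 15/12 years.
(F − S)/S = (20.5912 − 21.0109)/21.0109 = -0.0199753.
×(1/T) gives -1.60% p.a.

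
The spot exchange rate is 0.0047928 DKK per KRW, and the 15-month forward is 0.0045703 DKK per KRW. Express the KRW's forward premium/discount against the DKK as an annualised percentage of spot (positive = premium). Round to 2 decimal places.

-3.71%

T = 15/12 years.
(F − S)/S = (0.0045703 − 0.0047928)/0.0047928 = -0.0464238.
×(1/T) gives -3.71% p.a.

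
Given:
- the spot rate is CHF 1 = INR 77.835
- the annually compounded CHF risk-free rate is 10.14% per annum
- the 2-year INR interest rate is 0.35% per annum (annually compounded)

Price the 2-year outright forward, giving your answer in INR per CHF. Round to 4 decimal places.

T = 2 years.
INR growth factor: (1 + 0.0035)^2 = 1.00701225.
CHF accumulates by (1 + 0.1014)^2 = 1.21308196.
So F = 77.835 × 1.00701225 / 1.21308196 = 64.612945 (INR/CHF).

64.6129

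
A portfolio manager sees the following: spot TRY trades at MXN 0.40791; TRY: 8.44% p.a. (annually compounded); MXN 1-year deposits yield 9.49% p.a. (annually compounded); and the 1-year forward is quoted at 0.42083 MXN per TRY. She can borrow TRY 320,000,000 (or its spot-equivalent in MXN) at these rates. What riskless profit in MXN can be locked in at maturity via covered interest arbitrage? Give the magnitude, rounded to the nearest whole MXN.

T = 1 year.
Invest the TRY and cover forward: 320,000,000 × 1.084400 × 0.42083 = MXN 146,031,376.64.
Convert at spot and invest in MXN: 320,000,000 × 0.40791 × 1.094900 = MXN 142,918,610.88.
The quoted forward overvalues TRY, so borrow MXN, buy TRY at spot, deposit the TRY at 8.44%, and sell the proceeds forward at 0.42083.
Profit = 146,031,376.64 − 142,918,610.88 = MXN 3,112,766.

MXN 3,112,766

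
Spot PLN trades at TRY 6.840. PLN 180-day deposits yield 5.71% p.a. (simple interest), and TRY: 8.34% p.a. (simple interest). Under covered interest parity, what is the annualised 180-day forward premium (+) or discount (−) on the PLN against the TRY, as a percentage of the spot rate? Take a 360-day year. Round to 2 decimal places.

+2.56%

T = 180/360 years.
CIP forward (TRY per PLN) = 6.84 × 1.041700/1.028550 = 6.927449.
Annualised premium = (F − S)/S × (1/T) = (6.927449 − 6.84)/6.84 ÷ (180/360) = 2.56%.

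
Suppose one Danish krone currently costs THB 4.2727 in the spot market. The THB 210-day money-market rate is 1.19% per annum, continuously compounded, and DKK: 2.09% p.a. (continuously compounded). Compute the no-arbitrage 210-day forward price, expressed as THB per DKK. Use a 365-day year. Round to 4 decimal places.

4.2506

T = 210/365 years.
THB growth factor: e^(0.0119×210/365) = 1.0068701.
DKK accumulates by e^(0.0209×210/365) = 1.0120972.
CIP: F = S · (grow THB)/(grow DKK) = 4.2727 × 1.0068701/1.0120972 = 4.250633 THB per DKK.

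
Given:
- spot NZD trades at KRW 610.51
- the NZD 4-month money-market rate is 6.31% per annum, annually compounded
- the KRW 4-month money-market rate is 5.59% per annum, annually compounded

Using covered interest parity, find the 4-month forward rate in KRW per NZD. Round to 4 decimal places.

609.1286

T = 4/12 years.
KRW growth factor: (1 + 0.0559)^(4/12) = 1.018296529.
NZD growth factor: (1 + 0.0631)^(4/12) = 1.020605817.
So F = 610.51 × 1.018296529 / 1.020605817 = 609.128621 (KRW/NZD).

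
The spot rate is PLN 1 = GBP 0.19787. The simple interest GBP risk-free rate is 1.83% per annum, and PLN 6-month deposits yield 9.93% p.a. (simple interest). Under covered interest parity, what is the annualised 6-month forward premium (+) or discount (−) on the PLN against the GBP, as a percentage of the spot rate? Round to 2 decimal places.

-7.72%

T = 6/12 years.
F = S · g_GBP/g_PLN = 0.19787 × 1.009150/1.049650 = 0.19023533.
(F − S)/S ÷ T = (0.19023533 − 0.19787)/0.19787/(6/12) = -0.077169 → -7.72%.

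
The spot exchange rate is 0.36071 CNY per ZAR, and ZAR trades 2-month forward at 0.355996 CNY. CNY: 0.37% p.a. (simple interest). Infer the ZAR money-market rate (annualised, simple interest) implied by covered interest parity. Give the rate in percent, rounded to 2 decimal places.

8.32%

T = 2/12 years.
By CIP, F/S equals the CNY-to-ZAR growth ratio: 0.355996/0.36071 = 0.9869313.
The CNY side grows by 1 + 0.0037×2/12 = 1.0006167.
So the ZAR growth factor = 1.0138666.
(1.0138666 − 1)/T = 0.083200, i.e. 8.32%.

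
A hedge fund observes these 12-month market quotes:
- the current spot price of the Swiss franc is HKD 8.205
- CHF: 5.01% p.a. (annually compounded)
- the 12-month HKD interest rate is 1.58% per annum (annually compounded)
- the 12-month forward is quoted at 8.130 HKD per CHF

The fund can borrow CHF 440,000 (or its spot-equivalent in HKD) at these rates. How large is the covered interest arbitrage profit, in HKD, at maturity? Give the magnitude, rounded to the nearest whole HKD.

HKD 89,177

T = 1 year.
Route A — deposit CHF, sell forward: 440,000 × 1.050100 × 8.130 = HKD 3,756,417.72.
Route B — convert at spot, deposit HKD: 440,000 × 8.205 × 1.015800 = HKD 3,667,241.16.
The quoted forward overvalues CHF, so borrow HKD, buy CHF at spot, deposit the CHF at 5.01%, and sell the proceeds forward at 8.130.
The gap between the two covered legs is HKD 89,177.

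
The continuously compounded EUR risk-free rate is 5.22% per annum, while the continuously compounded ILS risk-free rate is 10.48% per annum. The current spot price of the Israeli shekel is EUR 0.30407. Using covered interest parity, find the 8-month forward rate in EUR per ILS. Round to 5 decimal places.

T = 8/12 years.
EUR accumulates by e^(0.0522×8/12) = 1.0354126.
ILS growth factor: e^(0.1048×8/12) = 1.0723652.
Forward (EUR per ILS) = 0.30407 × 1.0354126 / 1.0723652 = 0.2935921.

0.29359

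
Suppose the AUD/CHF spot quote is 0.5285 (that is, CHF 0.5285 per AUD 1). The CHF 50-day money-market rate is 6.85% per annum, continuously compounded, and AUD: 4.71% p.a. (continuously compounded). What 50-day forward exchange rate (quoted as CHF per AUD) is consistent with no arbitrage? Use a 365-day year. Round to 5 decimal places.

0.53005

T = 50/365 years.
CHF accumulates by e^(0.0685×50/365) = 1.0094277.
AUD growth factor: e^(0.0471×50/365) = 1.0064729.
CIP: F = S · (grow CHF)/(grow AUD) = 0.5285 × 1.0094277/1.0064729 = 0.5300516 CHF per AUD.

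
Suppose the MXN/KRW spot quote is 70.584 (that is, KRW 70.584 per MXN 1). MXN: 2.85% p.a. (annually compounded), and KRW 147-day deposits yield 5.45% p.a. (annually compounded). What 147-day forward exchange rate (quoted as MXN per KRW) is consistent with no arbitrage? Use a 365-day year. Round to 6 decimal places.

T = 147/365 years.
KRW accumulates by (1 + 0.0545)^(147/365) = 1.0216021.
MXN accumulates by (1 + 0.0285)^(147/365) = 1.0113818.
So F = 70.584 × 1.0216021 / 1.0113818 = 71.29727 (KRW/MXN).
Quoted the other way: 1/71.29727 = 0.014026 MXN per KRW.

0.014026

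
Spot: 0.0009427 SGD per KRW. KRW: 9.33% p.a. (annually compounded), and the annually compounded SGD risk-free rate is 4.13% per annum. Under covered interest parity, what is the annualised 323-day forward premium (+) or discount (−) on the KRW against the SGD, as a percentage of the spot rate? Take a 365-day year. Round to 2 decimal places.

T = 323/365 years.
CIP forward (SGD per KRW) = 0.0009427 × 1.0364621/1.0821356 = 0.0009029116.
Annualised premium = (F − S)/S × (1/T) = (0.0009029116 − 0.0009427)/0.0009427 ÷ (323/365) = -4.77%.

-4.77%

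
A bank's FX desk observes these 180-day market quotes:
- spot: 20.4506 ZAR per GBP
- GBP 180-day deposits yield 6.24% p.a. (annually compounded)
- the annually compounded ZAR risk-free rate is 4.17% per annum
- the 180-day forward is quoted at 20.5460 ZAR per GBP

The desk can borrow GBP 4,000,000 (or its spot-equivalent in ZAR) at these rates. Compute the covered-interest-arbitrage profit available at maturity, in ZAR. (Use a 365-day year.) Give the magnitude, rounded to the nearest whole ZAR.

T = 180/365 years.
Keep in GBP, deliver into the forward: 4,000,000·1.0303006547·20.5460 = ZAR 84,674,229.01.
Swap to ZAR now, deposit: 4,000,000·20.4506·1.0203514993 = ZAR 83,467,201.49.
The quoted forward overvalues GBP, so borrow ZAR, buy GBP at spot, deposit the GBP at 6.24%, and sell the proceeds forward at 20.5460.
Arbitrage profit = |84,674,229.01 − 83,467,201.49| = ZAR 1,207,028.

ZAR 1,207,028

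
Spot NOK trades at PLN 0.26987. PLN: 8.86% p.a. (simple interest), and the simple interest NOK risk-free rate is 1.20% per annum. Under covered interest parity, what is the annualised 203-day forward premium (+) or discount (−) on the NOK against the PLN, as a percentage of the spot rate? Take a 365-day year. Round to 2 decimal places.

T = 203/365 years.
F = S · g_PLN/g_NOK = 0.26987 × 1.0492762/1.006674 = 0.28129083.
(F − S)/S ÷ T = (0.28129083 − 0.26987)/0.26987/(203/365) = 0.076092 → 7.61%.

+7.61%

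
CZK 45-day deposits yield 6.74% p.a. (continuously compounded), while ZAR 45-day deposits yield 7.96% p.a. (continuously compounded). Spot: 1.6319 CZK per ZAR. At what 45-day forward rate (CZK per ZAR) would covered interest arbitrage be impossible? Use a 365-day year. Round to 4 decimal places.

T = 45/365 years.
Growth of 1 CZK over T: e^(0.0674×45/365) = 1.0083442.
Growth of 1 ZAR over T: e^(0.0796×45/365) = 1.009862.
CIP: F = S · (grow CZK)/(grow ZAR) = 1.6319 × 1.0083442/1.009862 = 1.629447 CZK per ZAR.

1.6294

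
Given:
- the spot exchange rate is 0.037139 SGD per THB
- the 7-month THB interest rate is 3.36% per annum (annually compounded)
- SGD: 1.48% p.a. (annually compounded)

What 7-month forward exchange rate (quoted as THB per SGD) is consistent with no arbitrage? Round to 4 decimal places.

27.2157

T = 7/12 years.
SGD growth factor: (1 + 0.0148)^(7/12) = 1.0086069.
THB growth factor: (1 + 0.0336)^(7/12) = 1.01946493.
CIP: F = S · (grow SGD)/(grow THB) = 0.037139 × 1.0086069/1.01946493 = 0.036743443 SGD per THB.
Quoted the other way: 1/0.036743443 = 27.2157 THB per SGD.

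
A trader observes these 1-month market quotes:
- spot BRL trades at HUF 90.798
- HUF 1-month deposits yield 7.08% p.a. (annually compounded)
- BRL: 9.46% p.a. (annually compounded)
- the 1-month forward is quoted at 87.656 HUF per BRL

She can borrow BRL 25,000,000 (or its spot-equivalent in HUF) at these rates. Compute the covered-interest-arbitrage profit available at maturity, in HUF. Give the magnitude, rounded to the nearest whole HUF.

HUF 74,957,947

T = 1/12 years.
Invest the BRL and cover forward: 25,000,000 × 1.007560856657 × 87.656 = HUF 2,207,968,861.28.
Convert at spot and invest in HUF: 25,000,000 × 90.798 × 1.005716781505 = HUF 2,282,926,808.18.
The quoted forward undervalues BRL, so borrow BRL, convert to HUF at spot, deposit the HUF at 7.08%, and buy BRL forward at 87.656 to cover the loan.
The gap between the two covered legs is HUF 74,957,947.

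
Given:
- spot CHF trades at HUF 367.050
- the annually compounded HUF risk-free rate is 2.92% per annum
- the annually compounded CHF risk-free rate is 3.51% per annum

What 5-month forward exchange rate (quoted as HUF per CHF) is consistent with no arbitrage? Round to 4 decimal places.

T = 5/12 years.
HUF growth factor: (1 + 0.0292)^(5/12) = 1.012064615.
Growth of 1 CHF over T: (1 + 0.0351)^(5/12) = 1.014477989.
So F = 367.05 × 1.012064615 / 1.014477989 = 366.176813 (HUF/CHF).

366.1768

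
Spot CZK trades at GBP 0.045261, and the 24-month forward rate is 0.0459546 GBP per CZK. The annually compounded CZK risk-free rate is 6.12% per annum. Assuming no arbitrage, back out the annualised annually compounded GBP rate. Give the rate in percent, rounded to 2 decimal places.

6.93%

T = 2 years.
CIP gives F = S · g_GBP/g_CZK, so g_GBP/g_CZK = 0.0459546/0.045261 = 1.0153245.
CZK growth factor: (1 + 0.0612)^2 = 1.1261454.
So the GBP growth factor = 1.143403.
r = 1.143403^(1/2) − 1 = 0.069300 → 6.93%.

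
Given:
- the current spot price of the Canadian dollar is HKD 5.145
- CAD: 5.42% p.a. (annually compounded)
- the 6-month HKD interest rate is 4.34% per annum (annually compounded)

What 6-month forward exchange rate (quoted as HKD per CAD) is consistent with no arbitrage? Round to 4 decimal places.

T = 6/12 years.
HKD growth factor: (1 + 0.0434)^(6/12) = 1.0214695.
CAD growth factor: (1 + 0.0542)^(6/12) = 1.0267424.
CIP: F = S · (grow HKD)/(grow CAD) = 5.145 × 1.0214695/1.0267424 = 5.118578 HKD per CAD.

5.1186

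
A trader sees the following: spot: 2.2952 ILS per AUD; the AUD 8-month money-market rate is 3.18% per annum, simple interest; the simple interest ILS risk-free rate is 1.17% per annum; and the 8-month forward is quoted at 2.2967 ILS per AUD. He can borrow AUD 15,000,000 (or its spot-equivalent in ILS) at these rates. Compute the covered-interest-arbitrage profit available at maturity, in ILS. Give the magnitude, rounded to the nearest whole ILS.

T = 8/12 years.
Invest the AUD and cover forward: 15,000,000 × 1.021200 × 2.2967 = ILS 35,180,850.60.
Convert at spot and invest in ILS: 15,000,000 × 2.2952 × 1.007800 = ILS 34,696,538.40.
The quoted forward overvalues AUD, so borrow ILS, buy AUD at spot, deposit the AUD at 3.18%, and sell the proceeds forward at 2.2967.
Arbitrage profit = |35,180,850.60 − 34,696,538.40| = ILS 484,312.

ILS 484,312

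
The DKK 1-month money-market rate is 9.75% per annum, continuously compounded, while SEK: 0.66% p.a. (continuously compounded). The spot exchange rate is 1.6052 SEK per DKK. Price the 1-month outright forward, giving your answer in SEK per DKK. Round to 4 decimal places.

T = 1/12 years.
SEK growth factor: e^(0.0066×1/12) = 1.0005502.
DKK growth factor: e^(0.0975×1/12) = 1.0081581.
So F = 1.6052 × 1.0005502 / 1.0081581 = 1.593087 (SEK/DKK).

1.5931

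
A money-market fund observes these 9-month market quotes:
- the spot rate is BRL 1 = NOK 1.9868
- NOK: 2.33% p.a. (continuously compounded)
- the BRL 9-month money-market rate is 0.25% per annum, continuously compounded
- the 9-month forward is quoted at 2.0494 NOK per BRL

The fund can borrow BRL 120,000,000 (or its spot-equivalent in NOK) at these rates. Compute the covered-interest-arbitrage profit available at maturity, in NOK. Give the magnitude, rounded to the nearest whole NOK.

NOK 3,770,612

T = 9/12 years.
Route A — deposit BRL, sell forward: 120,000,000 × 1.00187675891 × 2.0494 = NOK 246,389,547.57.
Route B — convert at spot, deposit NOK: 120,000,000 × 1.9868 × 1.01762858112 = NOK 242,618,935.80.
The quoted forward overvalues BRL, so borrow NOK, buy BRL at spot, deposit the BRL at 0.25%, and sell the proceeds forward at 2.0494.
The gap between the two covered legs is NOK 3,770,612.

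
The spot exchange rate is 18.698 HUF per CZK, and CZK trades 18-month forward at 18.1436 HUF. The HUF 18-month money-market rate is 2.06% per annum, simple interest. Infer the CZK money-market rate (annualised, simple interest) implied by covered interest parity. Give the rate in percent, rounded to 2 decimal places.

4.16%

T = 18/12 years.
CIP gives F = S · g_HUF/g_CZK, so g_HUF/g_CZK = 18.1436/18.698 = 0.9703498.
HUF growth factor: 1 + 0.0206×18/12 = 1.030900.
That pins the CZK growth at 1.0624004.
(1.0624004 − 1)/T = 0.041600, i.e. 4.16%.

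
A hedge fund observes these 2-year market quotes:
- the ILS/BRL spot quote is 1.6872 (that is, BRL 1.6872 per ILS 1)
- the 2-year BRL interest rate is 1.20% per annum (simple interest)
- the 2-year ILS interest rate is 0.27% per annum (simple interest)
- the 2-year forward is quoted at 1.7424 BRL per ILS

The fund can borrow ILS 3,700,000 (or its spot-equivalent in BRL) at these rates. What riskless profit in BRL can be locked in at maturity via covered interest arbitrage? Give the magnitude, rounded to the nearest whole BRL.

BRL 89,230

T = 2 years.
Route A — deposit ILS, sell forward: 3,700,000 × 1.005400 × 1.7424 = BRL 6,481,693.15.
Route B — convert at spot, deposit BRL: 3,700,000 × 1.6872 × 1.024000 = BRL 6,392,463.36.
The quoted forward overvalues ILS, so borrow BRL, buy ILS at spot, deposit the ILS at 0.27%, and sell the proceeds forward at 1.7424.
Profit = 6,481,693.15 − 6,392,463.36 = BRL 89,230.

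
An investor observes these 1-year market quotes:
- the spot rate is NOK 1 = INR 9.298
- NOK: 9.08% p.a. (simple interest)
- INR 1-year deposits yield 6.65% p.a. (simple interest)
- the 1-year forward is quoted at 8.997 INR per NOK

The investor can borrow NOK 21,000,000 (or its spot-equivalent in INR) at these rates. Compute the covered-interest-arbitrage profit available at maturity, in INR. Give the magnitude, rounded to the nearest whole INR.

T = 1 year.
Keep in NOK, deliver into the forward: 21,000,000·1.090800·8.997 = INR 206,092,479.60.
Swap to INR now, deposit: 21,000,000·9.298·1.066500 = INR 208,242,657.00.
The quoted forward undervalues NOK, so borrow NOK, convert to INR at spot, deposit the INR at 6.65%, and buy NOK forward at 8.997 to cover the loan.
Profit = 208,242,657.00 − 206,092,479.60 = INR 2,150,177.

INR 2,150,177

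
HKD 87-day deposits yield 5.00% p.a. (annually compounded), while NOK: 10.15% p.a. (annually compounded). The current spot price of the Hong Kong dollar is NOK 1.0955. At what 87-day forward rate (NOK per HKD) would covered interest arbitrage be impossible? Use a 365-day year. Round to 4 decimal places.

1.1081

T = 87/365 years.
NOK growth factor: (1 + 0.1015)^(87/365) = 1.0233101.
HKD accumulates by (1 + 0.0500)^(87/365) = 1.0116973.
So F = 1.0955 × 1.0233101 / 1.0116973 = 1.108075 (NOK/HKD).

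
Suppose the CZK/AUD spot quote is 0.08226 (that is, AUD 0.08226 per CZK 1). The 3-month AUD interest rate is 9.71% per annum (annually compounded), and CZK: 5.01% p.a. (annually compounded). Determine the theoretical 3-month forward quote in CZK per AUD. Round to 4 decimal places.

12.0242

T = 3/12 years.
AUD growth factor: (1 + 0.0971)^(3/12) = 1.02343804.
CZK growth factor: (1 + 0.0501)^(3/12) = 1.01229634.
Forward (AUD per CZK) = 0.08226 × 1.02343804 / 1.01229634 = 0.083165383.
Quoted the other way: 1/0.083165383 = 12.0242 CZK per AUD.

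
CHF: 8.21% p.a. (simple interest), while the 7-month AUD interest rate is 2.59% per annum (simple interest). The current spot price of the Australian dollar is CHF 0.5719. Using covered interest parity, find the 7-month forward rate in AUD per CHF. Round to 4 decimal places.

T = 7/12 years.
CHF growth factor: 1 + 0.0821×7/12 = 1.0478917.
AUD growth factor: 1 + 0.0259×7/12 = 1.0151083.
Forward (CHF per AUD) = 0.5719 × 1.0478917 / 1.0151083 = 0.5903698.
Quoted the other way: 1/0.5903698 = 1.6939 AUD per CHF.

1.6939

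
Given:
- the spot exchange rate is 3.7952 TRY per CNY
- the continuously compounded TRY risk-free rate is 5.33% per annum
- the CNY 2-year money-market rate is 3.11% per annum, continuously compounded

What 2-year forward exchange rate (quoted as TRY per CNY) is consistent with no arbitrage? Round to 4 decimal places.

T = 2 years.
TRY accumulates by e^(0.0533×2) = 1.1124892.
Growth of 1 CNY over T: e^(0.0311×2) = 1.0641752.
CIP: F = S · (grow TRY)/(grow CNY) = 3.7952 × 1.1124892/1.0641752 = 3.967504 TRY per CNY.

3.9675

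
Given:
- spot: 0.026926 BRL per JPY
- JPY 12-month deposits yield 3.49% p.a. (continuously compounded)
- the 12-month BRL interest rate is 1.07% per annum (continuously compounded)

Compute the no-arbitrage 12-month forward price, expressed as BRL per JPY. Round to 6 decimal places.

0.026282

T = 1 year.
BRL accumulates by e^(0.0107×1) = 1.0107574.
JPY accumulates by e^(0.0349×1) = 1.0355162.
CIP: F = S · (grow BRL)/(grow JPY) = 0.026926 × 1.0107574/1.0355162 = 0.02628221 BRL per JPY.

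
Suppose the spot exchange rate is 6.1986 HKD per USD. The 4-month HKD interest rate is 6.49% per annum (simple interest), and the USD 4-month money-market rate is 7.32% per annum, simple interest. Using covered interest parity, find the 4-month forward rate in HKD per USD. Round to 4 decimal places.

T = 4/12 years.
HKD accumulates by 1 + 0.0649×4/12 = 1.0216333.
USD accumulates by 1 + 0.0732×4/12 = 1.024400.
So F = 6.1986 × 1.0216333 / 1.024400 = 6.181859 (HKD/USD).

6.1819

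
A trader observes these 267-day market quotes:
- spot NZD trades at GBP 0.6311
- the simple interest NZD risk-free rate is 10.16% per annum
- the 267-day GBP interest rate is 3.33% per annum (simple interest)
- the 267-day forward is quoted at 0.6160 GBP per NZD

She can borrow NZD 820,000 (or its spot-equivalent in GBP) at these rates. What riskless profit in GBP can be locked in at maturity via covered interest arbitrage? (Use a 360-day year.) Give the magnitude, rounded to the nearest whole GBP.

GBP 12,899

T = 267/360 years.
Keep in NZD, deliver into the forward: 820,000·1.07535333·0.6160 = GBP 543,182.47.
Swap to GBP now, deposit: 820,000·0.6311·1.0246975 = GBP 530,283.01.
The quoted forward overvalues NZD, so borrow GBP, buy NZD at spot, deposit the NZD at 10.16%, and sell the proceeds forward at 0.6160.
Profit = 543,182.47 − 530,283.01 = GBP 12,899.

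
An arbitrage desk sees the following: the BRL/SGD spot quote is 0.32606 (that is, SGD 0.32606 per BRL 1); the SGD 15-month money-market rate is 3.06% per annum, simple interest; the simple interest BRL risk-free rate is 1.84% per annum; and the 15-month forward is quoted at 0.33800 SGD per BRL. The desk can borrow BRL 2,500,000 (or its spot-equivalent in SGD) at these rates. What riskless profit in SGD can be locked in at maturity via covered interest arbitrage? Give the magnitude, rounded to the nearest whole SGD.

T = 15/12 years.
Invest the BRL and cover forward: 2,500,000 × 1.023000 × 0.33800 = SGD 864,435.00.
Convert at spot and invest in SGD: 2,500,000 × 0.32606 × 1.038250 = SGD 846,329.49.
The quoted forward overvalues BRL, so borrow SGD, buy BRL at spot, deposit the BRL at 1.84%, and sell the proceeds forward at 0.33800.
Profit = 864,435.00 − 846,329.49 = SGD 18,106.

SGD 18,106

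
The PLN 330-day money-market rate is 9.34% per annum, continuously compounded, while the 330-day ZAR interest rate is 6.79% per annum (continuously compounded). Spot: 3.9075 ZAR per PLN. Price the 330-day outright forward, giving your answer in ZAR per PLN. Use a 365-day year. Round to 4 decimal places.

T = 330/365 years.
ZAR accumulates by e^(0.0679×330/365) = 1.0633125.
PLN growth factor: e^(0.0934×330/365) = 1.0881117.
So F = 3.9075 × 1.0633125 / 1.0881117 = 3.818444 (ZAR/PLN).

3.8184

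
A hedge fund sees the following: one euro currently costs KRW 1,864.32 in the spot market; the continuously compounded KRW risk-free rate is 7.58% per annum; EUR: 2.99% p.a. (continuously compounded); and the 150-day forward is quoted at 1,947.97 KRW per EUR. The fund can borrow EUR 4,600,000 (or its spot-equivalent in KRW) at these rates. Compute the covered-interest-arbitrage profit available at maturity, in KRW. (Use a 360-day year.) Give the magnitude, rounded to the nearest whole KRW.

KRW 221,945,946

T = 150/360 years.
Keep in EUR, deliver into the forward: 4,600,000·1.012536261651·1947.97 = KRW 9,072,995,203.40.
Swap to KRW now, deposit: 4,600,000·1864.32·1.032087379294 = KRW 8,851,049,257.64.
The quoted forward overvalues EUR, so borrow KRW, buy EUR at spot, deposit the EUR at 2.99%, and sell the proceeds forward at 1,947.97.
Profit = 9,072,995,203.40 − 8,851,049,257.64 = KRW 221,945,946.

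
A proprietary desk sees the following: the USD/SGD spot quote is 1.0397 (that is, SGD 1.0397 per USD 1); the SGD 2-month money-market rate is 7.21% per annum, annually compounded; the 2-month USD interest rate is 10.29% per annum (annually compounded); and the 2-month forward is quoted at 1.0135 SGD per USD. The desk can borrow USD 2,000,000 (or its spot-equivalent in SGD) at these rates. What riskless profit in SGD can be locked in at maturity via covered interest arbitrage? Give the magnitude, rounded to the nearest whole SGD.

T = 2/12 years.
Keep in USD, deliver into the forward: 2,000,000·1.016457808·1.0135 = SGD 2,060,359.98.
Swap to SGD now, deposit: 2,000,000·1.0397·1.011670802 = SGD 2,103,668.27.
The quoted forward undervalues USD, so borrow USD, convert to SGD at spot, deposit the SGD at 7.21%, and buy USD forward at 1.0135 to cover the loan.
Profit = 2,103,668.27 − 2,060,359.98 = SGD 43,308.

SGD 43,308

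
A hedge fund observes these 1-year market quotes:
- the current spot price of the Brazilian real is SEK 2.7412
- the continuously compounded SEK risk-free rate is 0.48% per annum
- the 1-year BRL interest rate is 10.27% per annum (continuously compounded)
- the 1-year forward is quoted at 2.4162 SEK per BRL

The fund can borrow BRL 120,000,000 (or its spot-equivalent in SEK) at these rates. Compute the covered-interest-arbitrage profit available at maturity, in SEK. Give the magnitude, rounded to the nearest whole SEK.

T = 1 year.
Route A — deposit BRL, sell forward: 120,000,000 × 1.10815891153 × 2.4162 = SEK 321,304,027.44.
Route B — convert at spot, deposit SEK: 120,000,000 × 2.7412 × 1.00481153845 = SEK 330,526,726.70.
The quoted forward undervalues BRL, so borrow BRL, convert to SEK at spot, deposit the SEK at 0.48%, and buy BRL forward at 2.4162 to cover the loan.
Arbitrage profit = |321,304,027.44 − 330,526,726.70| = SEK 9,222,699.

SEK 9,222,699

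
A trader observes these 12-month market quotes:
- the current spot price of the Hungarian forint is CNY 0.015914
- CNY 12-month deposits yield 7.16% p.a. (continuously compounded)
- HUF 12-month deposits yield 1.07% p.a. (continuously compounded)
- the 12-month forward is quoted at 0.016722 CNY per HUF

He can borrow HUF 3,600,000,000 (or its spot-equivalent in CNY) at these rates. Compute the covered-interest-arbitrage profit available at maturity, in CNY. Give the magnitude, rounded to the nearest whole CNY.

CNY 696,023

T = 1 year.
Route A — deposit HUF, sell forward: 3,600,000,000 × 1.0107574497 × 0.016722 = CNY 60,846,789.87.
Route B — convert at spot, deposit CNY: 3,600,000,000 × 0.015914 × 1.0742255679 = CNY 61,542,812.48.
The quoted forward undervalues HUF, so borrow HUF, convert to CNY at spot, deposit the CNY at 7.16%, and buy HUF forward at 0.016722 to cover the loan.
Profit = 61,542,812.48 − 60,846,789.87 = CNY 696,023.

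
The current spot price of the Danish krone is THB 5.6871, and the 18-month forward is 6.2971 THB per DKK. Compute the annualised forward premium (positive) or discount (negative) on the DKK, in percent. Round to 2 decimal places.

T = 18/12 years.
DKK trades forward at +10.72603% vs spot over the period.
Per annum: 0.1072603 / (18/12) = 0.071507 = 7.15%.

+7.15%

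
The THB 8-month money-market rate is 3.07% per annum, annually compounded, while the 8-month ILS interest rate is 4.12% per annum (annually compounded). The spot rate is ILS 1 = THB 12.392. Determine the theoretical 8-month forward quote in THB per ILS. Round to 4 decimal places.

T = 8/12 years.
Growth of 1 THB over T: (1 + 0.0307)^(8/12) = 1.02036335.
ILS accumulates by (1 + 0.0412)^(8/12) = 1.02728143.
CIP: F = S · (grow THB)/(grow ILS) = 12.392 × 1.02036335/1.02728143 = 12.308548 THB per ILS.

12.3085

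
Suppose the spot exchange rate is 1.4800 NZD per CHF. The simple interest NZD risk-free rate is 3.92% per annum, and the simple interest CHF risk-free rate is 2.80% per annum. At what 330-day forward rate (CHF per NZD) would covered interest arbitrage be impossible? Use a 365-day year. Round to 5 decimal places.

0.66907

T = 330/365 years.
Growth of 1 NZD over T: 1 + 0.0392×330/365 = 1.0354411.
CHF accumulates by 1 + 0.0280×330/365 = 1.0253151.
Forward (NZD per CHF) = 1.48 × 1.0354411 / 1.0253151 = 1.494616.
Quoted the other way: 1/1.494616 = 0.66907 CHF per NZD.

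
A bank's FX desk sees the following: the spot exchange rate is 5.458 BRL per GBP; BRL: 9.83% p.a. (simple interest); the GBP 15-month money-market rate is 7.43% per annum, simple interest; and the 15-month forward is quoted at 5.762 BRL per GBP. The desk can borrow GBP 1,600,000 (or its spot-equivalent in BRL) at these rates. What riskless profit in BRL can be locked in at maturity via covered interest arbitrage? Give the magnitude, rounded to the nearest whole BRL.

BRL 269,590

T = 15/12 years.
Keep in GBP, deliver into the forward: 1,600,000·1.092875·5.762 = BRL 10,075,433.20.
Swap to BRL now, deposit: 1,600,000·5.458·1.122875 = BRL 9,805,842.80.
The quoted forward overvalues GBP, so borrow BRL, buy GBP at spot, deposit the GBP at 7.43%, and sell the proceeds forward at 5.762.
The gap between the two covered legs is BRL 269,590.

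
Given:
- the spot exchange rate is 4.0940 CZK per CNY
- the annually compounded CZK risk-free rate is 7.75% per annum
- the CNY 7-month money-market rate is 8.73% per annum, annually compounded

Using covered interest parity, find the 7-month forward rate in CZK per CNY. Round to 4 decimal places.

T = 7/12 years.
CZK growth factor: (1 + 0.0775)^(7/12) = 1.0445039.
CNY accumulates by (1 + 0.0873)^(7/12) = 1.0500351.
So F = 4.094 × 1.0445039 / 1.0500351 = 4.072434 (CZK/CNY).

4.0724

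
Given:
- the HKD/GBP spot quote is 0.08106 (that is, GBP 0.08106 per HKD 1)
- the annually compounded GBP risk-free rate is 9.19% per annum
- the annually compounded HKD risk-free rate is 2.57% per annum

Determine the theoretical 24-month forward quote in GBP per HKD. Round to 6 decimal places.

0.091861

T = 2 years.
GBP growth factor: (1 + 0.0919)^2 = 1.1922456.
HKD growth factor: (1 + 0.0257)^2 = 1.0520605.
Forward (GBP per HKD) = 0.08106 × 1.1922456 / 1.0520605 = 0.09186109.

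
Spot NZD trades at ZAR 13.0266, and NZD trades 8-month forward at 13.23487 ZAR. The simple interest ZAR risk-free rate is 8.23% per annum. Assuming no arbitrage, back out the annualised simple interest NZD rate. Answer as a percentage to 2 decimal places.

5.74%

T = 8/12 years.
F/S = 13.23487/13.0266 = 1.0159881 = (growth of ZAR) / (growth of NZD).
The ZAR side grows by 1 + 0.0823×8/12 = 1.0548667.
That pins the NZD growth at 1.0382668.
r = (1.0382668 − 1)/(8/12) = 0.057400 → 5.74%.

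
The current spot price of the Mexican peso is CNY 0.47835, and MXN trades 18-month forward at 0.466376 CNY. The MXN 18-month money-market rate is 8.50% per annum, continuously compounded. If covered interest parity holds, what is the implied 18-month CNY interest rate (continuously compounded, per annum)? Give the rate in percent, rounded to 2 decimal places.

6.81%

T = 18/12 years.
By CIP, F/S equals the CNY-to-MXN growth ratio: 0.466376/0.47835 = 0.9749681.
MXN growth factor: e^(0.0850×18/12) = 1.1359849.
Hence g_CNY = 1.107549.
Take logs: ln 1.107549 / (18/12) = 0.068100, so 6.81%.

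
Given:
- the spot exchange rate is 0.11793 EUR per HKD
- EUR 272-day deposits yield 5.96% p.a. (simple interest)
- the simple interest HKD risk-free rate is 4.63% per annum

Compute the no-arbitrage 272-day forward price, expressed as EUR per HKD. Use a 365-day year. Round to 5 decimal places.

T = 272/365 years.
Growth of 1 EUR over T: 1 + 0.0596×272/365 = 1.0444142.
HKD growth factor: 1 + 0.0463×272/365 = 1.034503.
CIP: F = S · (grow EUR)/(grow HKD) = 0.11793 × 1.0444142/1.034503 = 0.1190598 EUR per HKD.

0.11906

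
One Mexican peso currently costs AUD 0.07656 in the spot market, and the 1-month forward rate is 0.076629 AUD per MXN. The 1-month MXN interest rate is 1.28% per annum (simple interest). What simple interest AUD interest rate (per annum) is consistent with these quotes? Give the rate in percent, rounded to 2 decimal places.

T = 1/12 years.
CIP gives F = S · g_AUD/g_MXN, so g_AUD/g_MXN = 0.076629/0.07656 = 1.0009013.
The MXN side grows by 1 + 0.0128×1/12 = 1.0010667.
That pins the AUD growth at 1.001969.
r = (1.001969 − 1)/(1/12) = 0.023628 → 2.36%.

2.36%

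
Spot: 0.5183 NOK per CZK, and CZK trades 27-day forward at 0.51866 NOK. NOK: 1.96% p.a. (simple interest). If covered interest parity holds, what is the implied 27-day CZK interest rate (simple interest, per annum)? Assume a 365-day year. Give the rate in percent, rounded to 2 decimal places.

T = 27/365 years.
F/S = 0.51866/0.5183 = 1.0006946 = (growth of NOK) / (growth of CZK).
NOK growth factor: 1 + 0.0196×27/365 = 1.0014499.
Hence g_CZK = 1.0007548.
r = (1.0007548 − 1)/(27/365) = 0.010204 → 1.02%.

1.02%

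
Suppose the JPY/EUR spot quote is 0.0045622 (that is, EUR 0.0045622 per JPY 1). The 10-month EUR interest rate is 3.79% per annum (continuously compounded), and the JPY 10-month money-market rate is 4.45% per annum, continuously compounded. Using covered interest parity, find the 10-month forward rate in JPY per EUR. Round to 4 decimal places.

220.4014

T = 10/12 years.
Growth of 1 EUR over T: e^(0.0379×10/12) = 1.032087379.
JPY accumulates by e^(0.0445×10/12) = 1.037779499.
CIP: F = S · (grow EUR)/(grow JPY) = 0.0045622 × 1.032087379/1.037779499 = 0.00453717678 EUR per JPY.
Quoted the other way: 1/0.00453717678 = 220.4014 JPY per EUR.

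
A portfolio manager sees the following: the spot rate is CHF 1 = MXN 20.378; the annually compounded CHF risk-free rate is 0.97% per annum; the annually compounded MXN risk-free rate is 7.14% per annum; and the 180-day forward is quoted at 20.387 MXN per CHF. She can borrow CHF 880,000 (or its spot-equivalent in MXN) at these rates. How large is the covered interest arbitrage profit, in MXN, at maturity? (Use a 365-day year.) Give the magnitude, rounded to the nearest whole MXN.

T = 180/365 years.
Keep in CHF, deliver into the forward: 880,000·1.0047718595·20.387 = MXN 18,026,169.83.
Swap to MXN now, deposit: 880,000·20.378·1.0345957089 = MXN 18,553,032.39.
The quoted forward undervalues CHF, so borrow CHF, convert to MXN at spot, deposit the MXN at 7.14%, and buy CHF forward at 20.387 to cover the loan.
The gap between the two covered legs is MXN 526,863.

MXN 526,863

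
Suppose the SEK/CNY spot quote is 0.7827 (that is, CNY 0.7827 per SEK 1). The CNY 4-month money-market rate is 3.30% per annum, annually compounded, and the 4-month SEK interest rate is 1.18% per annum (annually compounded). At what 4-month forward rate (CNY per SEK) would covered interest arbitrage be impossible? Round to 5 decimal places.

0.78813

T = 4/12 years.
Growth of 1 CNY over T: (1 + 0.0330)^(4/12) = 1.0108812.
SEK accumulates by (1 + 0.0118)^(4/12) = 1.003918.
So F = 0.7827 × 1.0108812 / 1.003918 = 0.7881288 (CNY/SEK).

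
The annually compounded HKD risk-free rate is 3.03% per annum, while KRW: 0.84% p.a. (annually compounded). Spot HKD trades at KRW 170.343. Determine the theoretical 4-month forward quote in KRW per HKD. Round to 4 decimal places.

169.1274

T = 4/12 years.
KRW growth factor: (1 + 0.0084)^(4/12) = 1.002792196.
Growth of 1 HKD over T: (1 + 0.0303)^(4/12) = 1.009999673.
So F = 170.343 × 1.002792196 / 1.009999673 = 169.127412 (KRW/HKD).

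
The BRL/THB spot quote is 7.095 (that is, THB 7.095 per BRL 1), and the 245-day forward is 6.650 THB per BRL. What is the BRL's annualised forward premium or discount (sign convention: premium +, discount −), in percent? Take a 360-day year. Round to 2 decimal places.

-9.22%

T = 245/360 years.
BRL trades forward at -6.27202% vs spot over the period.
Annualise by dividing by T: -0.0627202 / (245/360) = -0.092160 → -9.22%.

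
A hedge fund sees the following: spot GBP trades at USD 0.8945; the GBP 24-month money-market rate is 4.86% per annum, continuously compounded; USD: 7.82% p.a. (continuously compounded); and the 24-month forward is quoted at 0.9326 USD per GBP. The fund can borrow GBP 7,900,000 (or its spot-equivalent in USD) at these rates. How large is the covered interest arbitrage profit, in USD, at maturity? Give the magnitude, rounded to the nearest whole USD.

T = 2 years.
Keep in GBP, deliver into the forward: 7,900,000·1.102080768·0.9326 = USD 8,119,624.14.
Swap to USD now, deposit: 7,900,000·0.8945·1.169293827 = USD 8,262,873.29.
The quoted forward undervalues GBP, so borrow GBP, convert to USD at spot, deposit the USD at 7.82%, and buy GBP forward at 0.9326 to cover the loan.
Arbitrage profit = |8,119,624.14 − 8,262,873.29| = USD 143,249.

USD 143,249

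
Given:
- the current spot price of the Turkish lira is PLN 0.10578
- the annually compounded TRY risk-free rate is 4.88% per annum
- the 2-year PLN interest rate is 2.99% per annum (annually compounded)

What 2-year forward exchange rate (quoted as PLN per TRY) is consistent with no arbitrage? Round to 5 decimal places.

T = 2 years.
Growth of 1 PLN over T: (1 + 0.0299)^2 = 1.060694.
Growth of 1 TRY over T: (1 + 0.0488)^2 = 1.0999814.
CIP: F = S · (grow PLN)/(grow TRY) = 0.10578 × 1.060694/1.0999814 = 0.1020019 PLN per TRY.

0.10200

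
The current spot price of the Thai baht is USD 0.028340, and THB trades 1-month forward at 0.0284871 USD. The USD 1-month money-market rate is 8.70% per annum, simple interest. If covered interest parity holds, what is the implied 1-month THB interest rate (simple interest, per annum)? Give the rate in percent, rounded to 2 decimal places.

2.46%

T = 1/12 years.
CIP gives F = S · g_USD/g_THB, so g_USD/g_THB = 0.0284871/0.02834 = 1.0051905.
USD growth factor: 1 + 0.0870×1/12 = 1.007250.
Hence g_THB = 1.0020489.
(1.0020489 − 1)/T = 0.024587, i.e. 2.46%.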